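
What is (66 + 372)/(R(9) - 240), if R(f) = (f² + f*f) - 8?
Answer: -219/43 ≈ -5.0930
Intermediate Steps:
R(f) = -8 + 2*f² (R(f) = (f² + f²) - 8 = 2*f² - 8 = -8 + 2*f²)
(66 + 372)/(R(9) - 240) = (66 + 372)/((-8 + 2*9²) - 240) = 438/((-8 + 2*81) - 240) = 438/((-8 + 162) - 240) = 438/(154 - 240) = 438/(-86) = 438*(-1/86) = -219/43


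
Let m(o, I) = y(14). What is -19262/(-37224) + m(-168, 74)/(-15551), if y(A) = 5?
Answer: 149678621/289435212 ≈ 0.51714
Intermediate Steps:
m(o, I) = 5
-19262/(-37224) + m(-168, 74)/(-15551) = -19262/(-37224) + 5/(-15551) = -19262*(-1/37224) + 5*(-1/15551) = 9631/18612 - 5/15551 = 149678621/289435212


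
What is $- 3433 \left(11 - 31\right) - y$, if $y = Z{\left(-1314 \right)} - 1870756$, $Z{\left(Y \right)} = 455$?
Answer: $1938961$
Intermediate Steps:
$y = -1870301$ ($y = 455 - 1870756 = -1870301$)
$- 3433 \left(11 - 31\right) - y = - 3433 \left(11 - 31\right) - -1870301 = \left(-3433\right) \left(-20\right) + 1870301 = 68660 + 1870301 = 1938961$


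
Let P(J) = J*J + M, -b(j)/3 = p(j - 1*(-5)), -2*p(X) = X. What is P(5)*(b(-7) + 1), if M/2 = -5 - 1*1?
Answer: -26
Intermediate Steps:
p(X) = -X/2
M = -12 (M = 2*(-5 - 1*1) = 2*(-5 - 1) = 2*(-6) = -12)
b(j) = 15/2 + 3*j/2 (b(j) = -(-3)*(j - 1*(-5))/2 = -(-3)*(j + 5)/2 = -(-3)*(5 + j)/2 = -3*(-5/2 - j/2) = 15/2 + 3*j/2)
P(J) = -12 + J² (P(J) = J*J - 12 = J² - 12 = -12 + J²)
P(5)*(b(-7) + 1) = (-12 + 5²)*((15/2 + (3/2)*(-7)) + 1) = (-12 + 25)*((15/2 - 21/2) + 1) = 13*(-3 + 1) = 13*(-2) = -26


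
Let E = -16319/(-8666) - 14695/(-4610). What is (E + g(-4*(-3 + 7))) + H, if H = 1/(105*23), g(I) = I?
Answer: -7531525216/689141985 ≈ -10.929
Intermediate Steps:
E = 10128873/1997513 (E = -16319*(-1/8666) - 14695*(-1/4610) = 16319/8666 + 2939/922 = 10128873/1997513 ≈ 5.0707)
H = 1/2415 ≈ 0.00041408
(E + g(-4*(-3 + 7))) + H = (10128873/1997513 - 4*(-3 + 7)) + 1/2415 = (10128873/1997513 - 4*4) + 1/2415 = (10128873/1997513 - 16) + 1/2415 = -21831335/1997513 + 1/2415 = -7531525216/689141985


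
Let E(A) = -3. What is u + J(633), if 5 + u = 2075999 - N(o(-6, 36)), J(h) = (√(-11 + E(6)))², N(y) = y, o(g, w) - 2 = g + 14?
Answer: 2075970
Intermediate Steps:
o(g, w) = 16 + g (o(g, w) = 2 + (g + 14) = 2 + (14 + g) = 16 + g)
J(h) = -14 (J(h) = (√(-11 - 3))² = (√(-14))² = (I*√14)² = -14)
u = 2075984 (u = -5 + (2075999 - (16 - 6)) = -5 + (2075999 - 1*10) = -5 + (2075999 - 10) = -5 + 2075989 = 2075984)
u + J(633) = 2075984 - 14 = 2075970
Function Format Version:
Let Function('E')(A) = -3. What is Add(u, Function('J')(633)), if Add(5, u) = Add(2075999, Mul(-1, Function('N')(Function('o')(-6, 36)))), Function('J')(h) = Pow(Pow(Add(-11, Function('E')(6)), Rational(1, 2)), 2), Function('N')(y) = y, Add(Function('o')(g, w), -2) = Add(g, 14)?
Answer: 2075970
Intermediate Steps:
Function('o')(g, w) = Add(16, g) (Function('o')(g, w) = Add(2, Add(g, 14)) = Add(2, Add(14, g)) = Add(16, g))
Function('J')(h) = -14 (Function('J')(h) = Pow(Pow(Add(-11, -3), Rational(1, 2)), 2) = Pow(Pow(-14, Rational(1, 2)), 2) = Pow(Mul(I, Pow(14, Rational(1, 2))), 2) = -14)
u = 2075984 (u = Add(-5, Add(2075999, Mul(-1, Add(16, -6)))) = Add(-5, Add(2075999, Mul(-1, 10))) = Add(-5, Add(2075999, -10)) = Add(-5, 2075989) = 2075984)
Add(u, Function('J')(633)) = Add(2075984, -14) = 2075970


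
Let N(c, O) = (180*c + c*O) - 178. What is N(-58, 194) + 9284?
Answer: -12586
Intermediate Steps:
N(c, O) = -178 + 180*c + O*c (N(c, O) = (180*c + O*c) - 178 = -178 + 180*c + O*c)
N(-58, 194) + 9284 = (-178 + 180*(-58) + 194*(-58)) + 9284 = (-178 - 10440 - 11252) + 9284 = -21870 + 9284 = -12586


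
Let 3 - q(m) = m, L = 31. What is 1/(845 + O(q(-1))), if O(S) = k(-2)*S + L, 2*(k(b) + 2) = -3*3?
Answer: 1/850 ≈ 0.0011765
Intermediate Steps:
k(b) = -13/2 (k(b) = -2 + (-3*3)/2 = -2 + (½)*(-9) = -2 - 9/2 = -13/2)
q(m) = 3 - m
O(S) = 31 - 13*S/2 (O(S) = -13*S/2 + 31 = 31 - 13*S/2)
1/(845 + O(q(-1))) = 1/(845 + (31 - 13*(3 - 1*(-1))/2)) = 1/(845 + (31 - 13*(3 + 1)/2)) = 1/(845 + (31 - 13/2*4)) = 1/(845 + (31 - 26)) = 1/(845 + 5) = 1/850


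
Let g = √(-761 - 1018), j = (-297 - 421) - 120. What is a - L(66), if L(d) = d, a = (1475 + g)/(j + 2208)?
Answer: -17789/274 + I*√1779/1370 ≈ -64.923 + 0.030787*I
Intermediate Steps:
j = -838 (j = -718 - 120 = -838)
g = I*√1779 (g = √(-1779) = I*√1779 ≈ 42.178*I)
a = 295/274 + I*√1779/1370 (a = (1475 + I*√1779)/(-838 + 2208) = (1475 + I*√1779)/1370 = (1475 + I*√1779)*(1/1370) = 295/274 + I*√1779/1370 ≈ 1.0766 + 0.030787*I)
a - L(66) = (295/274 + I*√1779/1370) - 1*66 = (295/274 + I*√1779/1370) - 66 = -17789/274 + I*√1779/1370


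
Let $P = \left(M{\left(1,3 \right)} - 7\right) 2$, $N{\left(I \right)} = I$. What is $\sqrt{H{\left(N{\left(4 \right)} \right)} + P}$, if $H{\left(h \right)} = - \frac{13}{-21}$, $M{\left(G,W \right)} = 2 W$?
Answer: $\frac{i \sqrt{609}}{21} \approx 1.1751 i$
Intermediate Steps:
$P = -2$ ($P = \left(2 \cdot 3 - 7\right) 2 = \left(6 - 7\right) 2 = \left(-1\right) 2 = -2$)
$H{\left(h \right)} = \frac{13}{21}$ ($H{\left(h \right)} = \left(-13\right) \left(- \frac{1}{21}\right) = \frac{13}{21}$)
$\sqrt{H{\left(N{\left(4 \right)} \right)} + P} = \sqrt{\frac{13}{21} - 2} = \sqrt{- \frac{29}{21}} = \frac{i \sqrt{609}}{21}$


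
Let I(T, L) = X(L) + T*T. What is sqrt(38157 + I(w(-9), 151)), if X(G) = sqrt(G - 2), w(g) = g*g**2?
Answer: sqrt(569598 + sqrt(149)) ≈ 754.73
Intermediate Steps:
w(g) = g**3
X(G) = sqrt(-2 + G)
I(T, L) = T**2 + sqrt(-2 + L) (I(T, L) = sqrt(-2 + L) + T*T = sqrt(-2 + L) + T**2 = T**2 + sqrt(-2 + L))
sqrt(38157 + I(w(-9), 151)) = sqrt(38157 + (((-9)**3)**2 + sqrt(-2 + 151))) = sqrt(38157 + ((-729)**2 + sqrt(149))) = sqrt(38157 + (531441 + sqrt(149))) = sqrt(569598 + sqrt(149))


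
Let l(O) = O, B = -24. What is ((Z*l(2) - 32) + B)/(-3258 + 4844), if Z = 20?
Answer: -8/793 ≈ -0.010088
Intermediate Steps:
((Z*l(2) - 32) + B)/(-3258 + 4844) = ((20*2 - 32) - 24)/(-3258 + 4844) = ((40 - 32) - 24)/1586 = (8 - 24)*(1/1586) = -16*1/1586 = -8/793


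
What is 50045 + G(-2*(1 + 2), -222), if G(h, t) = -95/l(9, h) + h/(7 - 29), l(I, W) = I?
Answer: 4953437/99 ≈ 50035.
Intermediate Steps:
G(h, t) = -95/9 - h/22 (G(h, t) = -95/9 + h/(7 - 29) = -95*⅑ + h/(-22) = -95/9 + h*(-1/22) = -95/9 - h/22)
50045 + G(-2*(1 + 2), -222) = 50045 + (-95/9 - (-1)*(1 + 2)/11) = 50045 + (-95/9 - (-1)*3/11) = 50045 + (-95/9 - 1/22*(-6)) = 50045 + (-95/9 + 3/11) = 50045 - 1018/99 = 4953437/99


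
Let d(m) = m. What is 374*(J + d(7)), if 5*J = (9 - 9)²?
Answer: 2618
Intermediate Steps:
J = 0 (J = (9 - 9)²/5 = (⅕)*0² = (⅕)*0 = 0)
374*(J + d(7)) = 374*(0 + 7) = 374*7 = 2618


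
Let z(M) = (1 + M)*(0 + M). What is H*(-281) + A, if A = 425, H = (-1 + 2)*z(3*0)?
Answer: 425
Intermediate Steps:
z(M) = M*(1 + M) (z(M) = (1 + M)*M = M*(1 + M))
H = 0 (H = (-1 + 2)*((3*0)*(1 + 3*0)) = 1*(0*(1 + 0)) = 1*(0*1) = 1*0 = 0)
H*(-281) + A = 0*(-281) + 425 = 0 + 425 = 425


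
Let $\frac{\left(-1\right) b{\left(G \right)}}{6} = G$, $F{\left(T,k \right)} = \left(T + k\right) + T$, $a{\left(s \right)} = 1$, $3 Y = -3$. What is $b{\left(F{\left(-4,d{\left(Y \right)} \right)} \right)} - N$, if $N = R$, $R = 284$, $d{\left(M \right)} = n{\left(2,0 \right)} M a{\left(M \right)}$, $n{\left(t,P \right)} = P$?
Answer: $-236$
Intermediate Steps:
$Y = -1$ ($Y = \frac{1}{3} \left(-3\right) = -1$)
$d{\left(M \right)} = 0$ ($d{\left(M \right)} = 0 M 1 = 0 \cdot 1 = 0$)
$F{\left(T,k \right)} = k + 2 T$
$b{\left(G \right)} = - 6 G$
$N = 284$
$b{\left(F{\left(-4,d{\left(Y \right)} \right)} \right)} - N = - 6 \left(0 + 2 \left(-4\right)\right) - 284 = - 6 \left(0 - 8\right) - 284 = \left(-6\right) \left(-8\right) - 284 = 48 - 284 = -236$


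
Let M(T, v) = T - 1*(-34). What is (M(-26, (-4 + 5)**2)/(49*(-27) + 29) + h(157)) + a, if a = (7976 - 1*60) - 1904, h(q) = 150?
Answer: 3986810/647 ≈ 6162.0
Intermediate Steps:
M(T, v) = 34 + T (M(T, v) = T + 34 = 34 + T)
a = 6012 (a = (7976 - 60) - 1904 = 7916 - 1904 = 6012)
(M(-26, (-4 + 5)**2)/(49*(-27) + 29) + h(157)) + a = ((34 - 26)/(49*(-27) + 29) + 150) + 6012 = (8/(-1323 + 29) + 150) + 6012 = (8/(-1294) + 150) + 6012 = (8*(-1/1294) + 150) + 6012 = (-4/647 + 150) + 6012 = 97046/647 + 6012 = 3986810/647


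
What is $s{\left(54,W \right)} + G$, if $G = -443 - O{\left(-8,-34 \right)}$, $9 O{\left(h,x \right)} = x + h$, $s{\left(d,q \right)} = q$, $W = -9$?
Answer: $- \frac{1342}{3} \approx -447.33$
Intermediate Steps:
$O{\left(h,x \right)} = \frac{h}{9} + \frac{x}{9}$ ($O{\left(h,x \right)} = \frac{x + h}{9} = \frac{h + x}{9} = \frac{h}{9} + \frac{x}{9}$)
$G = - \frac{1315}{3}$ ($G = -443 - \left(\frac{1}{9} \left(-8\right) + \frac{1}{9} \left(-34\right)\right) = -443 - \left(- \frac{8}{9} - \frac{34}{9}\right) = -443 - - \frac{14}{3} = -443 + \frac{14}{3} = - \frac{1315}{3} \approx -438.33$)
$s{\left(54,W \right)} + G = -9 - \frac{1315}{3} = - \frac{1342}{3}$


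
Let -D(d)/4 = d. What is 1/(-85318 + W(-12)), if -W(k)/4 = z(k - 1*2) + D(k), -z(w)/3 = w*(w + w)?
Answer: -1/80806 ≈ -1.2375e-5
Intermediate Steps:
z(w) = -6*w**2 (z(w) = -3*w*(w + w) = -3*w*2*w = -6*w**2)
D(d) = -4*d
W(k) = 16*k + 24*(-2 + k)**2 (W(k) = -4*(-6*(k - 1*2)**2 - 4*k) = -4*(-6*(k - 2)**2 - 4*k) = -4*(-6*(-2 + k)**2 - 4*k) = 16*k + 24*(-2 + k)**2)
1/(-85318 + W(-12)) = 1/(-85318 + (96 - 80*(-12) + 24*(-12)**2)) = 1/(-85318 + (96 + 960 + 24*144)) = 1/(-85318 + (96 + 960 + 3456)) = 1/(-85318 + 4512) = 1/(-80806) = -1/80806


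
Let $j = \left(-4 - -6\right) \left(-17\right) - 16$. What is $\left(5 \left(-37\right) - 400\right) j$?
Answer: $29250$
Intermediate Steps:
$j = -50$ ($j = \left(-4 + 6\right) \left(-17\right) - 16 = 2 \left(-17\right) - 16 = -34 - 16 = -50$)
$\left(5 \left(-37\right) - 400\right) j = \left(5 \left(-37\right) - 400\right) \left(-50\right) = \left(-185 - 400\right) \left(-50\right) = \left(-585\right) \left(-50\right) = 29250$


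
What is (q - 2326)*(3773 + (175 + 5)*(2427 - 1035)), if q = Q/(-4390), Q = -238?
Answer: -1298484669183/2195 ≈ -5.9156e+8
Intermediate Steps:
q = 119/2195 (q = -238/(-4390) = -238*(-1/4390) = 119/2195 ≈ 0.054214)
(q - 2326)*(3773 + (175 + 5)*(2427 - 1035)) = (119/2195 - 2326)*(3773 + (175 + 5)*(2427 - 1035)) = -5105451*(3773 + 180*1392)/2195 = -5105451*(3773 + 250560)/2195 = -5105451/2195*254333 = -1298484669183/2195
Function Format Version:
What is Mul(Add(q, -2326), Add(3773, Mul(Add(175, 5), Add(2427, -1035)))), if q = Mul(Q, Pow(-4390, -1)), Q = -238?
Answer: Rational(-1298484669183, 2195) ≈ -5.9156e+8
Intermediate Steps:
q = Rational(119, 2195) (q = Mul(-238, Pow(-4390, -1)) = Mul(-238, Rational(-1, 4390)) = Rational(119, 2195) ≈ 0.054214)
Mul(Add(q, -2326), Add(3773, Mul(Add(175, 5), Add(2427, -1035)))) = Mul(Add(Rational(119, 2195), -2326), Add(3773, Mul(Add(175, 5), Add(2427, -1035)))) = Mul(Rational(-5105451, 2195), Add(3773, Mul(180, 1392))) = Mul(Rational(-5105451, 2195), Add(3773, 250560)) = Mul(Rational(-5105451, 2195), 254333) = Rational(-1298484669183, 2195)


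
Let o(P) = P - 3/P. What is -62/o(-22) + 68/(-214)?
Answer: 129594/51467 ≈ 2.5180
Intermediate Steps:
-62/o(-22) + 68/(-214) = -62/(-22 - 3/(-22)) + 68/(-214) = -62/(-22 - 3*(-1/22)) + 68*(-1/214) = -62/(-22 + 3/22) - 34/107 = -62/(-481/22) - 34/107 = -62*(-22/481) - 34/107 = 1364/481 - 34/107 = 129594/51467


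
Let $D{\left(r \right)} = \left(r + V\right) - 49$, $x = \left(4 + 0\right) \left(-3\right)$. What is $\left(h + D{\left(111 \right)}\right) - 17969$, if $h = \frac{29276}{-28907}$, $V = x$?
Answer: $- \frac{518013809}{28907} \approx -17920.0$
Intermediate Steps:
$x = -12$ ($x = 4 \left(-3\right) = -12$)
$V = -12$
$D{\left(r \right)} = -61 + r$ ($D{\left(r \right)} = \left(r - 12\right) - 49 = \left(-12 + r\right) - 49 = -61 + r$)
$h = - \frac{29276}{28907}$ ($h = 29276 \left(- \frac{1}{28907}\right) = - \frac{29276}{28907} \approx -1.0128$)
$\left(h + D{\left(111 \right)}\right) - 17969 = \left(- \frac{29276}{28907} + \left(-61 + 111\right)\right) - 17969 = \left(- \frac{29276}{28907} + 50\right) - 17969 = \frac{1416074}{28907} - 17969 = - \frac{518013809}{28907}$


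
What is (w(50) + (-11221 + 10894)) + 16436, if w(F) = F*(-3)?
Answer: 15959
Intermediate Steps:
w(F) = -3*F
(w(50) + (-11221 + 10894)) + 16436 = (-3*50 + (-11221 + 10894)) + 16436 = (-150 - 327) + 16436 = -477 + 16436 = 15959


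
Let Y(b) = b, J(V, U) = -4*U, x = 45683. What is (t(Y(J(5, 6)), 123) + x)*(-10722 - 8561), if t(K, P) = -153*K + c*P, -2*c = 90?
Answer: -844981060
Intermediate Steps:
c = -45 (c = -½*90 = -45)
t(K, P) = -153*K - 45*P
(t(Y(J(5, 6)), 123) + x)*(-10722 - 8561) = ((-(-612)*6 - 45*123) + 45683)*(-10722 - 8561) = ((-153*(-24) - 5535) + 45683)*(-19283) = ((3672 - 5535) + 45683)*(-19283) = (-1863 + 45683)*(-19283) = 43820*(-19283) = -844981060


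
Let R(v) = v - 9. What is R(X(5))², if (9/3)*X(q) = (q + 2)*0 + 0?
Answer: 81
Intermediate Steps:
X(q) = 0 (X(q) = ((q + 2)*0 + 0)/3 = ((2 + q)*0 + 0)/3 = (0 + 0)/3 = (⅓)*0 = 0)
R(v) = -9 + v
R(X(5))² = (-9 + 0)² = (-9)² = 81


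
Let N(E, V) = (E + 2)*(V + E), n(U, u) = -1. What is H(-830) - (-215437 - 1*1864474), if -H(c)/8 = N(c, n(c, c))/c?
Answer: 865915337/415 ≈ 2.0865e+6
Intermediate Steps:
N(E, V) = (2 + E)*(E + V)
H(c) = -8*(-2 + c + c²)/c (H(c) = -8*(c² + 2*c + 2*(-1) + c*(-1))/c = -8*(c² + 2*c - 2 - c)/c = -8*(-2 + c + c²)/c)
H(-830) - (-215437 - 1*1864474) = (-8 - 8*(-830) + 16/(-830)) - (-215437 - 1*1864474) = (-8 + 6640 + 16*(-1/830)) - (-215437 - 1864474) = (-8 + 6640 - 8/415) - 1*(-2079911) = 2752272/415 + 2079911 = 865915337/415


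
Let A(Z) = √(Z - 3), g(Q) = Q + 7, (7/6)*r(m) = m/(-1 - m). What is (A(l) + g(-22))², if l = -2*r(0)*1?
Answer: (15 - I*√3)² ≈ 222.0 - 51.962*I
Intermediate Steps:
r(m) = 6*m/(7*(-1 - m)) (r(m) = 6*(m/(-1 - m))/7 = 6*m/(7*(-1 - m)))
g(Q) = 7 + Q
l = 0 (l = -(-12)*0/(7 + 7*0)*1 = -(-12)*0/(7 + 0)*1 = -(-12)*0/7*1 = -2*0*1 = 0*1 = 0)
A(Z) = √(-3 + Z)
(A(l) + g(-22))² = (√(-3 + 0) + (7 - 22))² = (√(-3) - 15)² = (I*√3 - 15)² = (-15 + I*√3)²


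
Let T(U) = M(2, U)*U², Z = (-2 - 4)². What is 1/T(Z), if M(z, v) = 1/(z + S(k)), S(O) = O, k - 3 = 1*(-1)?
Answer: 1/324 ≈ 0.0030864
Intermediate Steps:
k = 2 (k = 3 + 1*(-1) = 3 - 1 = 2)
M(z, v) = 1/(2 + z) (M(z, v) = 1/(z + 2) = 1/(2 + z))
Z = 36 (Z = (-6)² = 36)
T(U) = U²/4 (T(U) = U²/(2 + 2) = U²/4)
1/T(Z) = 1/((¼)*36²) = 1/((¼)*1296) = 1/324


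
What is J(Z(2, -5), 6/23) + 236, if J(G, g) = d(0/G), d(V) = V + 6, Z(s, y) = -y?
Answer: 242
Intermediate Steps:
d(V) = 6 + V
J(G, g) = 6 (J(G, g) = 6 + 0/G = 6 + 0 = 6)
J(Z(2, -5), 6/23) + 236 = 6 + 236 = 242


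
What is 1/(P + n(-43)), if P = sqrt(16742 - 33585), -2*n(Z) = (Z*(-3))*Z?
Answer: 11094/30836581 - 4*I*sqrt(16843)/30836581 ≈ 0.00035977 - 1.6835e-5*I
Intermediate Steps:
n(Z) = 3*Z**2/2 (n(Z) = -Z*(-3)*Z/2 = -(-3*Z)*Z/2 = -(-3)*Z**2/2 = 3*Z**2/2)
P = I*sqrt(16843) (P = sqrt(-16843) = I*sqrt(16843) ≈ 129.78*I)
1/(P + n(-43)) = 1/(I*sqrt(16843) + (3/2)*(-43)**2) = 1/(I*sqrt(16843) + (3/2)*1849) = 1/(I*sqrt(16843) + 5547/2) = 1/(5547/2 + I*sqrt(16843))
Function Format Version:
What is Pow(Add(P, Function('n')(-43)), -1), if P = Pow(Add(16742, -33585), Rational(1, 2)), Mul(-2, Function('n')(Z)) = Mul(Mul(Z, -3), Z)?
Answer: Add(Rational(11094, 30836581), Mul(Rational(-4, 30836581), I, Pow(16843, Rational(1, 2)))) ≈ Add(0.00035977, Mul(-1.6835e-5, I))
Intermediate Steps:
Function('n')(Z) = Mul(Rational(3, 2), Pow(Z, 2)) (Function('n')(Z) = Mul(Rational(-1, 2), Mul(Mul(Z, -3), Z)) = Mul(Rational(-1, 2), Mul(Mul(-3, Z), Z)) = Mul(Rational(-1, 2), Mul(-3, Pow(Z, 2))) = Mul(Rational(3, 2), Pow(Z, 2)))
P = Mul(I, Pow(16843, Rational(1, 2))) (P = Pow(-16843, Rational(1, 2)) = Mul(I, Pow(16843, Rational(1, 2))) ≈ Mul(129.78, I))
Pow(Add(P, Function('n')(-43)), -1) = Pow(Add(Mul(I, Pow(16843, Rational(1, 2))), Mul(Rational(3, 2), Pow(-43, 2))), -1) = Pow(Add(Mul(I, Pow(16843, Rational(1, 2))), Mul(Rational(3, 2), 1849)), -1) = Pow(Add(Mul(I, Pow(16843, Rational(1, 2))), Rational(5547, 2)), -1) = Pow(Add(Rational(5547, 2), Mul(I, Pow(16843, Rational(1, 2)))), -1)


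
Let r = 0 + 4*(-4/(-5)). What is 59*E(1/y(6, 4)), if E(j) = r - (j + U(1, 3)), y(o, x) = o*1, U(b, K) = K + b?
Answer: -1711/30 ≈ -57.033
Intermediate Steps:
y(o, x) = o
r = 16/5 (r = 0 + 4*(-4*(-⅕)) = 0 + 4*(⅘) = 0 + 16/5 = 16/5 ≈ 3.2000)
E(j) = -⅘ - j (E(j) = 16/5 - (j + (3 + 1)) = 16/5 - (j + 4) = 16/5 - (4 + j) = 16/5 + (-4 - j) = -⅘ - j)
59*E(1/y(6, 4)) = 59*(-⅘ - 1/6) = 59*(-⅘ - 1*⅙) = 59*(-⅘ - ⅙) = 59*(-29/30) = -1711/30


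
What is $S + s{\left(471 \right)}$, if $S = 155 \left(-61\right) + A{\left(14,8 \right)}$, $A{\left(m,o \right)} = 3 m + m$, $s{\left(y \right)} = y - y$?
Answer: $-9399$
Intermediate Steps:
$s{\left(y \right)} = 0$
$A{\left(m,o \right)} = 4 m$
$S = -9399$ ($S = 155 \left(-61\right) + 4 \cdot 14 = -9455 + 56 = -9399$)
$S + s{\left(471 \right)} = -9399 + 0 = -9399$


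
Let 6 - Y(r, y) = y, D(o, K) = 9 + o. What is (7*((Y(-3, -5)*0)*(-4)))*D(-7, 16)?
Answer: 0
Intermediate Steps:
Y(r, y) = 6 - y
(7*((Y(-3, -5)*0)*(-4)))*D(-7, 16) = (7*(((6 - 1*(-5))*0)*(-4)))*(9 - 7) = (7*(((6 + 5)*0)*(-4)))*2 = (7*((11*0)*(-4)))*2 = (7*(0*(-4)))*2 = (7*0)*2 = 0*2 = 0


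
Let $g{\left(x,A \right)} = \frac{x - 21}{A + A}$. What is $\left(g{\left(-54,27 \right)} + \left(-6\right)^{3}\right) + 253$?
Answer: $\frac{641}{18} \approx 35.611$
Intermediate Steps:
$g{\left(x,A \right)} = \frac{-21 + x}{2 A}$
$\left(g{\left(-54,27 \right)} + \left(-6\right)^{3}\right) + 253 = \left(\frac{-21 - 54}{2 \cdot 27} + \left(-6\right)^{3}\right) + 253 = \left(\frac{1}{2} \cdot \frac{1}{27} \left(-75\right) - 216\right) + 253 = \left(- \frac{25}{18} - 216\right) + 253 = - \frac{3913}{18} + 253 = \frac{641}{18}$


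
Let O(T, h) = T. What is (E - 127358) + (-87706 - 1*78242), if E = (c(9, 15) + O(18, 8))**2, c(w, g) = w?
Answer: -292577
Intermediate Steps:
E = 729 (E = (9 + 18)**2 = 27**2 = 729)
(E - 127358) + (-87706 - 1*78242) = (729 - 127358) + (-87706 - 1*78242) = -126629 + (-87706 - 78242) = -126629 - 165948 = -292577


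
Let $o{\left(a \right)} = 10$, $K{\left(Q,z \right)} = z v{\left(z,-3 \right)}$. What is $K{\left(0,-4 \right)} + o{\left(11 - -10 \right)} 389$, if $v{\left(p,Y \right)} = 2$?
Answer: $3882$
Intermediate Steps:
$K{\left(Q,z \right)} = 2 z$ ($K{\left(Q,z \right)} = z 2 = 2 z$)
$K{\left(0,-4 \right)} + o{\left(11 - -10 \right)} 389 = 2 \left(-4\right) + 10 \cdot 389 = -8 + 3890 = 3882$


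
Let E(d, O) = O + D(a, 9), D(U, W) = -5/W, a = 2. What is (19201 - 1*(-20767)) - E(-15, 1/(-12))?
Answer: 1438871/36 ≈ 39969.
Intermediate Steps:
E(d, O) = -5/9 + O (E(d, O) = O - 5/9 = -5/9 + O)
(19201 - 1*(-20767)) - E(-15, 1/(-12)) = (19201 - 1*(-20767)) - (-5/9 + 1/(-12)) = (19201 + 20767) - (-5/9 - 1/12) = 39968 - 1*(-23/36) = 39968 + 23/36 = 1438871/36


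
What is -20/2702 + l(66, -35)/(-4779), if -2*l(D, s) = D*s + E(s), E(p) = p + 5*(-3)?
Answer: -27830/109431 ≈ -0.25432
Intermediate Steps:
E(p) = -15 + p (E(p) = p - 15 = -15 + p)
l(D, s) = 15/2 - s/2 - D*s/2 (l(D, s) = -(D*s + (-15 + s))/2 = -(-15 + s + D*s)/2 = 15/2 - s/2 - D*s/2)
-20/2702 + l(66, -35)/(-4779) = -20/2702 + (15/2 - ½*(-35) - ½*66*(-35))/(-4779) = -20*1/2702 + (15/2 + 35/2 + 1155)*(-1/4779) = -10/1351 + 1180*(-1/4779) = -10/1351 - 20/81 = -27830/109431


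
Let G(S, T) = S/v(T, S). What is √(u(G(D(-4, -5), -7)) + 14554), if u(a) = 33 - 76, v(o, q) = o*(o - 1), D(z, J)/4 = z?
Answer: √14511 ≈ 120.46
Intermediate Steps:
D(z, J) = 4*z
v(o, q) = o*(-1 + o)
G(S, T) = S/(T*(-1 + T)) (G(S, T) = S/((T*(-1 + T))) = S*(1/(T*(-1 + T))) = S/(T*(-1 + T)))
u(a) = -43
√(u(G(D(-4, -5), -7)) + 14554) = √(-43 + 14554) = √14511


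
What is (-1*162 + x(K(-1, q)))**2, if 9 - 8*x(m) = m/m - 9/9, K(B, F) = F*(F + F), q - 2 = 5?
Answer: 1656369/64 ≈ 25881.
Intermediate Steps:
q = 7 (q = 2 + 5 = 7)
K(B, F) = 2*F**2 (K(B, F) = F*(2*F) = 2*F**2)
x(m) = 9/8 (x(m) = 9/8 - (m/m - 9/9)/8 = 9/8 - (1 - 9*1/9)/8 = 9/8 - (1 - 1)/8 = 9/8 - 1/8*0 = 9/8 + 0 = 9/8)
(-1*162 + x(K(-1, q)))**2 = (-1*162 + 9/8)**2 = (-162 + 9/8)**2 = (-1287/8)**2 = 1656369/64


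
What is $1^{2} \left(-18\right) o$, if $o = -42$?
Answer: $756$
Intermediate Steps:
$1^{2} \left(-18\right) o = 1^{2} \left(-18\right) \left(-42\right) = 1 \left(-18\right) \left(-42\right) = \left(-18\right) \left(-42\right) = 756$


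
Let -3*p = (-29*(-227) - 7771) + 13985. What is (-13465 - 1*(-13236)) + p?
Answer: -13484/3 ≈ -4494.7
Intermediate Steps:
p = -12797/3 (p = -((-29*(-227) - 7771) + 13985)/3 = -((6583 - 7771) + 13985)/3 = -(-1188 + 13985)/3 = -1/3*12797 = -12797/3 ≈ -4265.7)
(-13465 - 1*(-13236)) + p = (-13465 - 1*(-13236)) - 12797/3 = (-13465 + 13236) - 12797/3 = -229 - 12797/3 = -13484/3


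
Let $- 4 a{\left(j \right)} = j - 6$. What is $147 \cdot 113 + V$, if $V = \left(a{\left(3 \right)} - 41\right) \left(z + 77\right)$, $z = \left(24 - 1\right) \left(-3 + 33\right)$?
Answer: $- \frac{57043}{4} \approx -14261.0$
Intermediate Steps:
$a{\left(j \right)} = \frac{3}{2} - \frac{j}{4}$ ($a{\left(j \right)} = - \frac{j - 6}{4} = - \frac{-6 + j}{4} = \frac{3}{2} - \frac{j}{4}$)
$z = 690$ ($z = 23 \cdot 30 = 690$)
$V = - \frac{123487}{4}$ ($V = \left(\left(\frac{3}{2} - \frac{3}{4}\right) - 41\right) \left(690 + 77\right) = \left(\left(\frac{3}{2} - \frac{3}{4}\right) - 41\right) 767 = \left(\frac{3}{4} - 41\right) 767 = \left(- \frac{161}{4}\right) 767 = - \frac{123487}{4} \approx -30872.0$)
$147 \cdot 113 + V = 147 \cdot 113 - \frac{123487}{4} = 16611 - \frac{123487}{4} = - \frac{57043}{4}$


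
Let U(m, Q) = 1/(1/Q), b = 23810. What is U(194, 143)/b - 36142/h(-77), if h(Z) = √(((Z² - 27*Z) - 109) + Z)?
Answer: 143/23810 - 18071*√7822/3911 ≈ -408.65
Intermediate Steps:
U(m, Q) = Q
h(Z) = √(-109 + Z² - 26*Z) (h(Z) = √((-109 + Z² - 27*Z) + Z) = √(-109 + Z² - 26*Z))
U(194, 143)/b - 36142/h(-77) = 143/23810 - 36142/√(-109 + (-77)² - 26*(-77)) = 143*(1/23810) - 36142/√(-109 + 5929 + 2002) = 143/23810 - 36142*√7822/7822 = 143/23810 - 18071*√7822/3911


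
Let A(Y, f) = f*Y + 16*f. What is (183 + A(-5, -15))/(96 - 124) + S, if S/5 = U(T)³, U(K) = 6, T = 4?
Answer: 15111/14 ≈ 1079.4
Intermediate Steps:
A(Y, f) = 16*f + Y*f (A(Y, f) = Y*f + 16*f = 16*f + Y*f)
S = 1080 (S = 5*6³ = 5*216 = 1080)
(183 + A(-5, -15))/(96 - 124) + S = (183 - 15*(16 - 5))/(96 - 124) + 1080 = (183 - 15*11)/(-28) + 1080 = (183 - 165)*(-1/28) + 1080 = 18*(-1/28) + 1080 = -9/14 + 1080 = 15111/14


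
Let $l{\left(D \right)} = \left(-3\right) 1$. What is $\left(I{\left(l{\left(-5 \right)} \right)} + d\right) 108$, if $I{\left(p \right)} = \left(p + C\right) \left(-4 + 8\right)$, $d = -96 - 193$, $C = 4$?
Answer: $-30780$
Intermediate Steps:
$d = -289$ ($d = -96 - 193 = -289$)
$l{\left(D \right)} = -3$
$I{\left(p \right)} = 16 + 4 p$ ($I{\left(p \right)} = \left(p + 4\right) \left(-4 + 8\right) = \left(4 + p\right) 4 = 16 + 4 p$)
$\left(I{\left(l{\left(-5 \right)} \right)} + d\right) 108 = \left(\left(16 + 4 \left(-3\right)\right) - 289\right) 108 = \left(\left(16 - 12\right) - 289\right) 108 = \left(4 - 289\right) 108 = \left(-285\right) 108 = -30780$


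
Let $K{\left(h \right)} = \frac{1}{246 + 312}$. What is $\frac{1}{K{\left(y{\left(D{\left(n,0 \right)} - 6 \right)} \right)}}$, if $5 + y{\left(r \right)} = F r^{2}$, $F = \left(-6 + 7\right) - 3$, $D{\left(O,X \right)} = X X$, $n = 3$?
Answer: $558$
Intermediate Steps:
$D{\left(O,X \right)} = X^{2}$
$F = -2$ ($F = 1 - 3 = -2$)
$y{\left(r \right)} = -5 - 2 r^{2}$
$K{\left(h \right)} = \frac{1}{558}$
$\frac{1}{K{\left(y{\left(D{\left(n,0 \right)} - 6 \right)} \right)}} = \frac{1}{\frac{1}{558}} = 558$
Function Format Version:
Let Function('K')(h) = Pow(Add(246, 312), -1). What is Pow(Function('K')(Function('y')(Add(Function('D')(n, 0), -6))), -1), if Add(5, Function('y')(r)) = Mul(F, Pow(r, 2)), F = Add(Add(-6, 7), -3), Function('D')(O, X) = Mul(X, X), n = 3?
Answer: 558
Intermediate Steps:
Function('D')(O, X) = Pow(X, 2)
F = -2 (F = Add(1, -3) = -2)
Function('y')(r) = Add(-5, Mul(-2, Pow(r, 2)))
Function('K')(h) = Rational(1, 558) (Function('K')(h) = Pow(558, -1) = Rational(1, 558))
Pow(Function('K')(Function('y')(Add(Function('D')(n, 0), -6))), -1) = Pow(Rational(1, 558), -1) = 558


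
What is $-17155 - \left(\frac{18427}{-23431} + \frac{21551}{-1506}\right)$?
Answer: $- \frac{604817247787}{35287086} \approx -17140.0$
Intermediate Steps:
$-17155 - \left(\frac{18427}{-23431} + \frac{21551}{-1506}\right) = -17155 - \left(18427 \left(- \frac{1}{23431}\right) + 21551 \left(- \frac{1}{1506}\right)\right) = -17155 - \left(- \frac{18427}{23431} - \frac{21551}{1506}\right) = -17155 - - \frac{532712543}{35287086} = -17155 + \frac{532712543}{35287086} = - \frac{604817247787}{35287086}$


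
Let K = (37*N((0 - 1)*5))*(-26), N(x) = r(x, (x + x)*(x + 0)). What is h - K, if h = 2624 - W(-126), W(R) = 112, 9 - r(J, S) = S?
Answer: -36930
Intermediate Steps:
r(J, S) = 9 - S
N(x) = 9 - 2*x² (N(x) = 9 - (x + x)*(x + 0) = 9 - 2*x*x = 9 - 2*x²)
K = 39442 (K = (37*(9 - 2*25*(0 - 1)²))*(-26) = (37*(9 - 2*(-1*5)²))*(-26) = (37*(9 - 2*(-5)²))*(-26) = (37*(9 - 2*25))*(-26) = (37*(9 - 50))*(-26) = (37*(-41))*(-26) = -1517*(-26) = 39442)
h = 2512 (h = 2624 - 1*112 = 2624 - 112 = 2512)
h - K = 2512 - 1*39442 = 2512 - 39442 = -36930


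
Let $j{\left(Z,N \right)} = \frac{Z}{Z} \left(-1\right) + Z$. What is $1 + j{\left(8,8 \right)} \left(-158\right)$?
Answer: $-1105$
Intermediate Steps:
$j{\left(Z,N \right)} = -1 + Z$ ($j{\left(Z,N \right)} = 1 \left(-1\right) + Z = -1 + Z$)
$1 + j{\left(8,8 \right)} \left(-158\right) = 1 + \left(-1 + 8\right) \left(-158\right) = 1 + 7 \left(-158\right) = 1 - 1106 = -1105$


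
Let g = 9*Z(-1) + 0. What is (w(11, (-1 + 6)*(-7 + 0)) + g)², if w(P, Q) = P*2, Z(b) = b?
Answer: 169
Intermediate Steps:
g = -9 (g = 9*(-1) + 0 = -9 + 0 = -9)
w(P, Q) = 2*P
(w(11, (-1 + 6)*(-7 + 0)) + g)² = (2*11 - 9)² = (22 - 9)² = 13² = 169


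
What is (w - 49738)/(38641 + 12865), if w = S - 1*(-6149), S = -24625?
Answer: -34107/25753 ≈ -1.3244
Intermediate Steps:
w = -18476 (w = -24625 - 1*(-6149) = -24625 + 6149 = -18476)
(w - 49738)/(38641 + 12865) = (-18476 - 49738)/(38641 + 12865) = -68214/51506 = -68214*1/51506 = -34107/25753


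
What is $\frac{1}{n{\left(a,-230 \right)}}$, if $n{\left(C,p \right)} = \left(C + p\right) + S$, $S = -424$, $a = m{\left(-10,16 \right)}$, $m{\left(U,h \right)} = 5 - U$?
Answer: $- \frac{1}{639} \approx -0.0015649$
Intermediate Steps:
$a = 15$ ($a = 5 - -10 = 5 + 10 = 15$)
$n{\left(C,p \right)} = -424 + C + p$ ($n{\left(C,p \right)} = \left(C + p\right) - 424 = -424 + C + p$)
$\frac{1}{n{\left(a,-230 \right)}} = \frac{1}{-424 + 15 - 230} = \frac{1}{-639} = - \frac{1}{639}$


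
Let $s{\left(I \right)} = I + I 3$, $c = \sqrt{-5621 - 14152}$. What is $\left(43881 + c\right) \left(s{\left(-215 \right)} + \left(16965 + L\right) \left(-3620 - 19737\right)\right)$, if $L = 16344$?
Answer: $-34139381710413 - 30341967747 i \sqrt{13} \approx -3.4139 \cdot 10^{13} - 1.094 \cdot 10^{11} i$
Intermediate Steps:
$c = 39 i \sqrt{13}$ ($c = \sqrt{-19773} = 39 i \sqrt{13} \approx 140.62 i$)
$s{\left(I \right)} = 4 I$ ($s{\left(I \right)} = I + 3 I = 4 I$)
$\left(43881 + c\right) \left(s{\left(-215 \right)} + \left(16965 + L\right) \left(-3620 - 19737\right)\right) = \left(43881 + 39 i \sqrt{13}\right) \left(4 \left(-215\right) + \left(16965 + 16344\right) \left(-3620 - 19737\right)\right) = \left(43881 + 39 i \sqrt{13}\right) \left(-860 + 33309 \left(-23357\right)\right) = \left(43881 + 39 i \sqrt{13}\right) \left(-860 - 777998313\right) = \left(43881 + 39 i \sqrt{13}\right) \left(-777999173\right) = -34139381710413 - 30341967747 i \sqrt{13}$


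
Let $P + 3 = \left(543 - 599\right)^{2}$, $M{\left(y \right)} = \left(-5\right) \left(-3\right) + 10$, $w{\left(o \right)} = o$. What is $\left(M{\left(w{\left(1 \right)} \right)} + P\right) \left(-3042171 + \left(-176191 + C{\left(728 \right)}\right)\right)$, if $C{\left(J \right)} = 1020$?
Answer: $-10160366036$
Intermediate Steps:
$M{\left(y \right)} = 25$ ($M{\left(y \right)} = 15 + 10 = 25$)
$P = 3133$ ($P = -3 + \left(543 - 599\right)^{2} = -3 + \left(-56\right)^{2} = -3 + 3136 = 3133$)
$\left(M{\left(w{\left(1 \right)} \right)} + P\right) \left(-3042171 + \left(-176191 + C{\left(728 \right)}\right)\right) = \left(25 + 3133\right) \left(-3042171 + \left(-176191 + 1020\right)\right) = 3158 \left(-3042171 - 175171\right) = 3158 \left(-3217342\right) = -10160366036$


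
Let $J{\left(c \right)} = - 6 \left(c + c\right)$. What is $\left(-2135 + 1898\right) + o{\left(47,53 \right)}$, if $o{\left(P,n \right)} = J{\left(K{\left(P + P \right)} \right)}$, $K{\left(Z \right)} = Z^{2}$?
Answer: $-106269$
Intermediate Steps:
$J{\left(c \right)} = - 12 c$ ($J{\left(c \right)} = - 6 \cdot 2 c = - 12 c$)
$o{\left(P,n \right)} = - 48 P^{2}$ ($o{\left(P,n \right)} = - 12 \left(P + P\right)^{2} = - 12 \left(2 P\right)^{2} = - 12 \cdot 4 P^{2} = - 48 P^{2}$)
$\left(-2135 + 1898\right) + o{\left(47,53 \right)} = \left(-2135 + 1898\right) - 48 \cdot 47^{2} = -237 - 106032 = -106269$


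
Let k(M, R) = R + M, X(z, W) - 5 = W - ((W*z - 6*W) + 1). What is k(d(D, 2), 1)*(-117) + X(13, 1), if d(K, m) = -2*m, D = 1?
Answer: 349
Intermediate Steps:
X(z, W) = 4 + 7*W - W*z (X(z, W) = 5 + (W - ((W*z - 6*W) + 1)) = 5 + (W - ((-6*W + W*z) + 1)) = 5 + (W - (1 - 6*W + W*z)) = 5 + (W + (-1 + 6*W - W*z)) = 5 + (-1 + 7*W - W*z) = 4 + 7*W - W*z)
k(M, R) = M + R
k(d(D, 2), 1)*(-117) + X(13, 1) = (-2*2 + 1)*(-117) + (4 + 7*1 - 1*1*13) = (-4 + 1)*(-117) + (4 + 7 - 13) = -3*(-117) - 2 = 351 - 2 = 349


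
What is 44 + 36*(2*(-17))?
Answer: -1180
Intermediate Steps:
44 + 36*(2*(-17)) = 44 + 36*(-34) = 44 - 1224 = -1180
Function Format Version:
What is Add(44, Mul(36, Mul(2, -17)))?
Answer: -1180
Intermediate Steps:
Add(44, Mul(36, Mul(2, -17))) = Add(44, Mul(36, -34)) = Add(44, -1224) = -1180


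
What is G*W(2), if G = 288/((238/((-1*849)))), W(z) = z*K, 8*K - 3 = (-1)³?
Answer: -61128/119 ≈ -513.68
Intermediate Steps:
K = ¼ (K = 3/8 + (⅛)*(-1)³ = 3/8 + (⅛)*(-1) = 3/8 - ⅛ = ¼ ≈ 0.25000)
W(z) = z/4 (W(z) = z*(¼) = z/4)
G = -122256/119 (G = 288/((238/(-849))) = 288/((238*(-1/849))) = 288/(-238/849) = 288*(-849/238) = -122256/119 ≈ -1027.4)
G*W(2) = -30564*2/119 = -122256/119*½ = -61128/119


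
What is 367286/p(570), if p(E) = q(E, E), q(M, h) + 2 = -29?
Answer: -367286/31 ≈ -11848.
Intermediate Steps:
q(M, h) = -31 (q(M, h) = -2 - 29 = -31)
p(E) = -31
367286/p(570) = 367286/(-31) = 367286*(-1/31) = -367286/31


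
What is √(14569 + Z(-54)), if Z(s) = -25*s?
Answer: √15919 ≈ 126.17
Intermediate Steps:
√(14569 + Z(-54)) = √(14569 - 25*(-54)) = √(14569 + 1350) = √15919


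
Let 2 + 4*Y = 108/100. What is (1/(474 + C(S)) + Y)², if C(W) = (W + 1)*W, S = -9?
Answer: 38800441/745290000 ≈ 0.052061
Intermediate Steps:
Y = -23/100 (Y = -½ + (108/100)/4 = -½ + (108*(1/100))/4 = -½ + (¼)*(27/25) = -½ + 27/100 = -23/100 ≈ -0.23000)
C(W) = W*(1 + W) (C(W) = (1 + W)*W = W*(1 + W))
(1/(474 + C(S)) + Y)² = (1/(474 - 9*(1 - 9)) - 23/100)² = (1/(474 - 9*(-8)) - 23/100)² = (1/(474 + 72) - 23/100)² = (1/546 - 23/100)² = (-6229/27300)² = 38800441/745290000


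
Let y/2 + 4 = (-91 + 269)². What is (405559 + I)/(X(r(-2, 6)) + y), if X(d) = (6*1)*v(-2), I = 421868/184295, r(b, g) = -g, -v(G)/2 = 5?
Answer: 74742917773/11665873500 ≈ 6.4070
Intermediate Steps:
v(G) = -10 (v(G) = -2*5 = -10)
I = 421868/184295 (I = 421868*(1/184295) = 421868/184295 ≈ 2.2891)
X(d) = -60 (X(d) = (6*1)*(-10) = 6*(-10) = -60)
y = 63360 (y = -8 + 2*(-91 + 269)² = -8 + 2*178² = -8 + 2*31684 = -8 + 63368 = 63360)
(405559 + I)/(X(r(-2, 6)) + y) = (405559 + 421868/184295)/(-60 + 63360) = (74742917773/184295)/63300 = (74742917773/184295)*(1/63300) = 74742917773/11665873500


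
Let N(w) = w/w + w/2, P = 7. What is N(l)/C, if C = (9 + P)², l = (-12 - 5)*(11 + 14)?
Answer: -423/512 ≈ -0.82617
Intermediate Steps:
l = -425 (l = -17*25 = -425)
N(w) = 1 + w/2 (N(w) = 1 + w*(½) = 1 + w/2)
C = 256 (C = (9 + 7)² = 16² = 256)
N(l)/C = (1 + (½)*(-425))/256 = (1 - 425/2)*(1/256) = -423/2*1/256 = -423/512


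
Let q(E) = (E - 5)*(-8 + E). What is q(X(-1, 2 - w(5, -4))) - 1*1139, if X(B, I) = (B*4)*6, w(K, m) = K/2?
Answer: -211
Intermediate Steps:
w(K, m) = K/2 (w(K, m) = K*(½) = K/2)
X(B, I) = 24*B (X(B, I) = (4*B)*6 = 24*B)
q(E) = (-8 + E)*(-5 + E) (q(E) = (-5 + E)*(-8 + E) = (-8 + E)*(-5 + E))
q(X(-1, 2 - w(5, -4))) - 1*1139 = (40 + (24*(-1))² - 312*(-1)) - 1*1139 = (40 + (-24)² - 13*(-24)) - 1139 = (40 + 576 + 312) - 1139 = 928 - 1139 = -211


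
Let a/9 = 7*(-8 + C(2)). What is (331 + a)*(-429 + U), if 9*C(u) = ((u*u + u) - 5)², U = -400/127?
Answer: 9110578/127 ≈ 71737.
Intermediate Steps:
U = -400/127 (U = -400*1/127 = -400/127 ≈ -3.1496)
C(u) = (-5 + u + u²)²/9 (C(u) = ((u*u + u) - 5)²/9 = ((u² + u) - 5)²/9 = ((u + u²) - 5)²/9 = (-5 + u + u²)²/9)
a = -497 (a = 9*(7*(-8 + (-5 + 2 + 2²)²/9)) = 9*(7*(-8 + (-5 + 2 + 4)²/9)) = 9*(7*(-8 + (⅑)*1²)) = 9*(7*(-8 + (⅑)*1)) = 9*(7*(-8 + ⅑)) = 9*(7*(-71/9)) = 9*(-497/9) = -497)
(331 + a)*(-429 + U) = (331 - 497)*(-429 - 400/127) = -166*(-54883/127) = 9110578/127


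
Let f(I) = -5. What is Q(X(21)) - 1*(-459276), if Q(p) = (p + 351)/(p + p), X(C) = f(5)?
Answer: 2296207/5 ≈ 4.5924e+5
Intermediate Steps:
X(C) = -5
Q(p) = (351 + p)/(2*p) (Q(p) = (351 + p)/((2*p)) = (351 + p)*(1/(2*p)) = (351 + p)/(2*p))
Q(X(21)) - 1*(-459276) = (1/2)*(351 - 5)/(-5) - 1*(-459276) = (1/2)*(-1/5)*346 + 459276 = -173/5 + 459276 = 2296207/5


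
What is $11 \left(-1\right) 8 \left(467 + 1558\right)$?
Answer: $-178200$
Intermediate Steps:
$11 \left(-1\right) 8 \left(467 + 1558\right) = \left(-11\right) 8 \cdot 2025 = \left(-88\right) 2025 = -178200$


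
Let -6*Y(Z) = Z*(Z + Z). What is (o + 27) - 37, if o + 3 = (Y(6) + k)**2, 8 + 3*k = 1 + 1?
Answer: 183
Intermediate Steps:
Y(Z) = -Z**2/3 (Y(Z) = -Z*(Z + Z)/6 = -Z*2*Z/6 = -Z**2/3)
k = -2 (k = -8/3 + (1 + 1)/3 = -8/3 + (1/3)*2 = -8/3 + 2/3 = -2)
o = 193 (o = -3 + (-1/3*6**2 - 2)**2 = -3 + (-1/3*36 - 2)**2 = -3 + (-12 - 2)**2 = -3 + (-14)**2 = -3 + 196 = 193)
(o + 27) - 37 = (193 + 27) - 37 = 220 - 37 = 183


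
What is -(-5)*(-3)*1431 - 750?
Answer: -22215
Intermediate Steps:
-(-5)*(-3)*1431 - 750 = -1*15*1431 - 750 = -15*1431 - 750 = -21465 - 750 = -22215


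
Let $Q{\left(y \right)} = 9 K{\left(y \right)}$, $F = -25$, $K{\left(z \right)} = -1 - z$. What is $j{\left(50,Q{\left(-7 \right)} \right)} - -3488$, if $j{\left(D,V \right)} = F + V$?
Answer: $3517$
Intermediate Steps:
$Q{\left(y \right)} = -9 - 9 y$ ($Q{\left(y \right)} = 9 \left(-1 - y\right) = -9 - 9 y$)
$j{\left(D,V \right)} = -25 + V$
$j{\left(50,Q{\left(-7 \right)} \right)} - -3488 = \left(-25 - -54\right) - -3488 = \left(-25 + \left(-9 + 63\right)\right) + 3488 = \left(-25 + 54\right) + 3488 = 29 + 3488 = 3517$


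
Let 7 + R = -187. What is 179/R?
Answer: -179/194 ≈ -0.92268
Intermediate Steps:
R = -194 (R = -7 - 187 = -194)
179/R = 179/(-194) = 179*(-1/194) = -179/194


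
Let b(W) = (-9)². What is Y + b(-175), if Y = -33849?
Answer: -33768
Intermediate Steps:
b(W) = 81
Y + b(-175) = -33849 + 81 = -33768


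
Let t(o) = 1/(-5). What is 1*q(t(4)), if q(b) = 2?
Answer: 2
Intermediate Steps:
t(o) = -⅕
1*q(t(4)) = 1*2 = 2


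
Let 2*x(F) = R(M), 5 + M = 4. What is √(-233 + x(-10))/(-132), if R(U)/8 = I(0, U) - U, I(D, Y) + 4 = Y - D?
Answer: -I*√249/132 ≈ -0.11954*I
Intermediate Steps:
I(D, Y) = -4 + Y - D (I(D, Y) = -4 + (Y - D) = -4 + Y - D)
M = -1 (M = -5 + 4 = -1)
R(U) = -32 (R(U) = 8*((-4 + U - 1*0) - U) = 8*((-4 + U + 0) - U) = 8*((-4 + U) - U) = 8*(-4) = -32)
x(F) = -16 (x(F) = (½)*(-32) = -16)
√(-233 + x(-10))/(-132) = √(-233 - 16)/(-132) = √(-249)*(-1/132) = (I*√249)*(-1/132) = -I*√249/132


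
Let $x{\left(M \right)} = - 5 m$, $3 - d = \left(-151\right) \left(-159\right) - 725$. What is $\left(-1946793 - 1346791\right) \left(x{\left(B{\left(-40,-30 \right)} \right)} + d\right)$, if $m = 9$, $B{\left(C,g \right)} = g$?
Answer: $76826140384$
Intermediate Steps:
$d = -23281$ ($d = 3 - \left(\left(-151\right) \left(-159\right) - 725\right) = 3 - \left(24009 - 725\right) = 3 - 23284 = -23281$)
$x{\left(M \right)} = -45$ ($x{\left(M \right)} = \left(-5\right) 9 = -45$)
$\left(-1946793 - 1346791\right) \left(x{\left(B{\left(-40,-30 \right)} \right)} + d\right) = \left(-1946793 - 1346791\right) \left(-45 - 23281\right) = \left(-3293584\right) \left(-23326\right) = 76826140384$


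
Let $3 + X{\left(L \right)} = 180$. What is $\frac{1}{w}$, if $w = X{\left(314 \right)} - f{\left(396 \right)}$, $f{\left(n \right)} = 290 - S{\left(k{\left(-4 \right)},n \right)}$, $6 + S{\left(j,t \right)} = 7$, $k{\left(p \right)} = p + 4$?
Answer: $- \frac{1}{112} \approx -0.0089286$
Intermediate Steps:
$k{\left(p \right)} = 4 + p$
$S{\left(j,t \right)} = 1$ ($S{\left(j,t \right)} = -6 + 7 = 1$)
$f{\left(n \right)} = 289$ ($f{\left(n \right)} = 290 - 1 = 289$)
$X{\left(L \right)} = 177$ ($X{\left(L \right)} = -3 + 180 = 177$)
$w = -112$ ($w = 177 - 289 = -112$)
$\frac{1}{w} = \frac{1}{-112} = - \frac{1}{112}$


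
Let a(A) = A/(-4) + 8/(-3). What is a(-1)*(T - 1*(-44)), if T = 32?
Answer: -551/3 ≈ -183.67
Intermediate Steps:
a(A) = -8/3 - A/4 (a(A) = A*(-¼) + 8*(-⅓) = -A/4 - 8/3 = -8/3 - A/4)
a(-1)*(T - 1*(-44)) = (-8/3 - ¼*(-1))*(32 - 1*(-44)) = (-8/3 + ¼)*(32 + 44) = -29/12*76 = -551/3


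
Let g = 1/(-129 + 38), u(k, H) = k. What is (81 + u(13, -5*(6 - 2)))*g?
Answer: -94/91 ≈ -1.0330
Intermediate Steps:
g = -1/91 (g = 1/(-91) = -1/91 ≈ -0.010989)
(81 + u(13, -5*(6 - 2)))*g = (81 + 13)*(-1/91) = 94*(-1/91) = -94/91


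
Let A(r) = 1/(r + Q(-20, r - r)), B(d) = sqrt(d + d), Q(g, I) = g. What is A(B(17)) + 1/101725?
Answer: -1017067/18615675 - sqrt(34)/366 ≈ -0.070567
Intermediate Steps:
B(d) = sqrt(2)*sqrt(d) (B(d) = sqrt(2*d) = sqrt(2)*sqrt(d))
A(r) = 1/(-20 + r) (A(r) = 1/(r - 20) = 1/(-20 + r))
A(B(17)) + 1/101725 = 1/(-20 + sqrt(2)*sqrt(17)) + 1/101725 = 1/(-20 + sqrt(34)) + 1/101725 = 1/101725 + 1/(-20 + sqrt(34))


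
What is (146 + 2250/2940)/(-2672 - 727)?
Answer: -14383/333102 ≈ -0.043179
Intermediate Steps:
(146 + 2250/2940)/(-2672 - 727) = (146 + 2250*(1/2940))/(-3399) = (146 + 75/98)*(-1/3399) = (14383/98)*(-1/3399) = -14383/333102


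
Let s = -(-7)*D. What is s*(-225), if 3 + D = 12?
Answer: -14175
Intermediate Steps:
D = 9 (D = -3 + 12 = 9)
s = 63 (s = -(-7)*9 = -1*(-63) = 63)
s*(-225) = 63*(-225) = -14175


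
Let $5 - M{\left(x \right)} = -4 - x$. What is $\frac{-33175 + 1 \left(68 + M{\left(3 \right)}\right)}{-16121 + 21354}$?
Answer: $- \frac{33095}{5233} \approx -6.3243$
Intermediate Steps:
$M{\left(x \right)} = 9 + x$ ($M{\left(x \right)} = 5 - \left(-4 - x\right) = 5 + \left(4 + x\right) = 9 + x$)
$\frac{-33175 + 1 \left(68 + M{\left(3 \right)}\right)}{-16121 + 21354} = \frac{-33175 + 1 \left(68 + \left(9 + 3\right)\right)}{-16121 + 21354} = \frac{-33175 + 1 \left(68 + 12\right)}{5233} = \left(-33175 + 1 \cdot 80\right) \frac{1}{5233} = \left(-33175 + 80\right) \frac{1}{5233} = \left(-33095\right) \frac{1}{5233} = - \frac{33095}{5233}$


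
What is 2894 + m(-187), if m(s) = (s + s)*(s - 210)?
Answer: 151372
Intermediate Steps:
m(s) = 2*s*(-210 + s) (m(s) = (2*s)*(-210 + s) = 2*s*(-210 + s))
2894 + m(-187) = 2894 + 2*(-187)*(-210 - 187) = 2894 + 2*(-187)*(-397) = 2894 + 148478 = 151372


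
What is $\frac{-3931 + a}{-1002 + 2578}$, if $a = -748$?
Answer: $- \frac{4679}{1576} \approx -2.9689$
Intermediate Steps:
$\frac{-3931 + a}{-1002 + 2578} = \frac{-3931 - 748}{-1002 + 2578} = - \frac{4679}{1576}$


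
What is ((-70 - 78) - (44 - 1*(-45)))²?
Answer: 56169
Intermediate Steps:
((-70 - 78) - (44 - 1*(-45)))² = (-148 - (44 + 45))² = (-148 - 1*89)² = (-148 - 89)² = (-237)² = 56169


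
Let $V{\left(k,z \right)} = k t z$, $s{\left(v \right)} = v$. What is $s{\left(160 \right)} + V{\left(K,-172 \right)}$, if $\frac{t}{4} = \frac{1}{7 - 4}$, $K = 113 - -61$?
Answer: $-39744$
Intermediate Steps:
$K = 174$ ($K = 113 + 61 = 174$)
$t = \frac{4}{3}$ ($t = \frac{4}{7 - 4} = \frac{4}{3} \approx 1.3333$)
$V{\left(k,z \right)} = \frac{4 k z}{3}$ ($V{\left(k,z \right)} = k \frac{4}{3} z = \frac{4 k}{3} z = \frac{4 k z}{3}$)
$s{\left(160 \right)} + V{\left(K,-172 \right)} = 160 + \frac{4}{3} \cdot 174 \left(-172\right) = 160 - 39904 = -39744$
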